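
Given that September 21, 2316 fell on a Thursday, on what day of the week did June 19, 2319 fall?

Thursday

September 21, 2316 → September 21, 2317: 365 days.
September 21, 2317 → September 21, 2318: 365 days.
September 2318: 30 − 21 = 9 days remain.
Then October (31), November (30), December (31), January (31), February 2319 (28), March (31), April (30), May (31): 31 + 30 + 31 + 31 + 28 + 31 + 30 + 31 = 243 days.
June 1–19, 2319: 19 days.
Residual: 271 days.
Total: 1001 days.
1001 is a multiple of 7, so June 19, 2319 falls on the same weekday: Thursday.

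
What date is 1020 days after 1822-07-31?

1825-05-16

Count 1020 days after July 31, 1822:
Day-of-year of July 31, 1822: 212.
Day-of-year of May 16, 1825: 136.
1822 has 365 days, so 365 − 212 = 153 days remain in 1822.
Full years: 1823: 365; 1824: 366. Sum = 731.
Total: 153 + 731 + 136 = 1020 days.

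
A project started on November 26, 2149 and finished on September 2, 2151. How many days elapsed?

645

November 26, 2149 → November 26, 2150: 365 days.
November 2150: 30 − 26 = 4 days remain.
Then 9 full months totalling 274 days.
September 1–2, 2151: 2 days.
Residual: 280 days.
Total: 645 days.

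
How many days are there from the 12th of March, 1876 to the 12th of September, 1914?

Day-of-year of March 12, 1876: 72.
Day-of-year of September 12, 1914: 255.
1876 has 366 days, so 366 − 72 = 294 days remain in 1876.
Full years 1877–1913: 29 common + 8 leap = 29×365 + 8×366 = 13513 days.
Total: 294 + 13513 + 255 = 14062 days.

14062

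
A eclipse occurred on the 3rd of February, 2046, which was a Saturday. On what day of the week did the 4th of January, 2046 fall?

Count forward from the earlier date (January 4, 2046) to the later (February 3, 2046):
January 2046: 31 − 4 = 27 days remain.
February 1–3, 2046: 3 days (2046 is not a leap year).
Total: 27 + 3 = 30 days.
30 mod 7 = 2, so 2 days before Saturday is Thursday.

Thursday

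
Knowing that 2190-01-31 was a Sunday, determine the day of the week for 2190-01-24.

Sunday

Count forward from the earlier date (January 24, 2190) to the later (January 31, 2190):
Within January 2190: 31 − 24 = 7 days.
7 is a multiple of 7, so 2190-01-24 falls on the same weekday: Sunday.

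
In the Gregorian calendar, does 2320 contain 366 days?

2320 is a leap year.

Yes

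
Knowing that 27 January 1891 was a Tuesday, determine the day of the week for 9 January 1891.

Friday

Count forward from the earlier date (January 9, 1891) to the later (January 27, 1891):
Within January 1891: 27 − 9 = 18 days.
18 mod 7 = 4, so 4 days before Tuesday is Friday.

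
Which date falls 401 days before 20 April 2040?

16 March 2039

Count 401 days before April 20, 2040:
March 16, 2039 → March 16, 2040: 366 days (2040 is a leap year).
March 2040: 31 − 16 = 15 days remain.
April 1–20, 2040: 20 days.
Residual: 35 days.
Total: 401 days.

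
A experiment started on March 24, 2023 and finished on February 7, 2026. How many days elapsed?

1051

Day-of-year of March 24, 2023: 83.
Day-of-year of February 7, 2026: 38.
2023 has 365 days, so 365 − 83 = 282 days remain in 2023.
Full years: 2024: 366; 2025: 365. Sum = 731.
Total: 282 + 731 + 38 = 1051 days.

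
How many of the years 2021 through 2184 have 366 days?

40

Years divisible by 4: 2024, 2028, …, 2184 — 41 in all.
Of these, 2100 is divisible by 100 but not 400, so not leap.
Leap years: 41 − 1 = 40.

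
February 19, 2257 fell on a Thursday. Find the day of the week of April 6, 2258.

February 2257: 28 − 19 = 9 days remain (2257 is not a leap year, so February has 28 days).
Then 13 full months totalling 396 days.
April 1–6, 2258: 6 days.
Total: 9 + 396 + 6 = 411 days.
411 mod 7 = 5, so 5 days after Thursday is Tuesday.

Tuesday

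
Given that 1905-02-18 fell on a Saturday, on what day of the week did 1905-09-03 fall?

Sunday

February 1905: 28 − 18 = 10 days remain (1905 is not a leap year, so February has 28 days).
Then March (31), April (30), May (31), June (30), July (31), August (31): 31 + 30 + 31 + 30 + 31 + 31 = 184 days.
September 1–3, 1905: 3 days.
Total: 10 + 184 + 3 = 197 days.
197 mod 7 = 1, so 1 day after Saturday is Sunday.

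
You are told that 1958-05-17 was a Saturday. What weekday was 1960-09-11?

Sunday

Day-of-year of May 17, 1958: 137.
Day-of-year of September 11, 1960: 255.
1958 has 365 days, so 365 − 137 = 228 days remain in 1958.
Full years: 1959: 365. Sum = 365.
Total: 228 + 365 + 255 = 848 days.
848 mod 7 = 1, so 1 day after Saturday is Sunday.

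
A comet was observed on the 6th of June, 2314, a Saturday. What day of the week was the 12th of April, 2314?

Count forward from the earlier date (April 12, 2314) to the later (June 6, 2314):
April 2314: 30 − 12 = 18 days remain.
Then May (31): 31 days.
June 1–6, 2314: 6 days.
Total: 18 + 31 + 6 = 55 days.
55 mod 7 = 6, so 6 days before Saturday is Sunday.

Sunday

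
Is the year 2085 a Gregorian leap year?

No

2085 is not a leap year.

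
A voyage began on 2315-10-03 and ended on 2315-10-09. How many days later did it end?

Within October 2315: 9 − 3 = 6 days.

6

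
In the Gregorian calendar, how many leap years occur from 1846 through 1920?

18

Years divisible by 4: 1848, 1852, …, 1920 — 19 in all.
Of these, 1900 is divisible by 100 but not 400, so not leap.
Leap years: 19 − 1 = 18.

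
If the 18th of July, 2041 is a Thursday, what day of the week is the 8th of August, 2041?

July 2041: 31 − 18 = 13 days remain.
August 1–8, 2041: 8 days.
Total: 13 + 8 = 21 days.
21 is a multiple of 7, so the 8th of August, 2041 falls on the same weekday: Thursday.

Thursday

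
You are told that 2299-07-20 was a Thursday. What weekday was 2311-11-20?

Monday

From July 20, 2299 to July 20, 2311: 12 years, of which 2 contain a Feb 29 — 10×365 + 2×366 = 4382 days.
(2300 is not a leap year (divisible by 100 but not 400).)
July 2311: 31 − 20 = 11 days remain.
Then August (31), September (30), October (31): 31 + 30 + 31 = 92 days.
November 1–20, 2311: 20 days.
Residual: 123 days.
Total: 4505 days.
4505 mod 7 = 4, so 4 days after Thursday is Monday.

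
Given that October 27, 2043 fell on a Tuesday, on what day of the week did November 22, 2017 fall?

Wednesday

Count forward from the earlier date (November 22, 2017) to the later (October 27, 2043):
From November 22, 2017 to November 22, 2042: 25 years, of which 6 contain a Feb 29 — 19×365 + 6×366 = 9131 days.
November 2042: 30 − 22 = 8 days remain.
Then 10 full months totalling 304 days.
October 1–27, 2043: 27 days.
Residual: 339 days.
Total: 9470 days.
9470 mod 7 = 6, so 6 days before Tuesday is Wednesday.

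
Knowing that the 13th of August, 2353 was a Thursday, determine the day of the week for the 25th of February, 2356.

August 13, 2353 → August 13, 2354: 365 days.
August 13, 2354 → August 13, 2355: 365 days.
August 2355: 31 − 13 = 18 days remain.
Then September (30), October (31), November (30), December (31), January (31): 30 + 31 + 30 + 31 + 31 = 153 days.
February 1–25, 2356: 25 days (2356 is a leap year).
Residual: 196 days.
Total: 926 days.
926 mod 7 = 2, so 2 days after Thursday is Saturday.

Saturday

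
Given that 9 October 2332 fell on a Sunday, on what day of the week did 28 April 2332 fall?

Count forward from the earlier date (April 28, 2332) to the later (October 9, 2332):
April 2332: 30 − 28 = 2 days remain.
Then May (31), June (30), July (31), August (31), September (30): 31 + 30 + 31 + 31 + 30 = 153 days.
October 1–9, 2332: 9 days.
Total: 2 + 153 + 9 = 164 days.
164 mod 7 = 3, so 3 days before Sunday is Thursday.

Thursday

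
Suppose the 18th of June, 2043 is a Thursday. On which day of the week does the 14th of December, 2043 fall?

June 2043: 30 − 18 = 12 days remain.
Then July (31), August (31), September (30), October (31), November (30): 31 + 31 + 30 + 31 + 30 = 153 days.
December 1–14, 2043: 14 days.
Total: 12 + 153 + 14 = 179 days.
179 mod 7 = 4, so 4 days after Thursday is Monday.

Monday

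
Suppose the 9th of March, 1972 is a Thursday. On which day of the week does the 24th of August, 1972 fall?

Thursday

March 1972: 31 − 9 = 22 days remain.
Then April (30), May (31), June (30), July (31): 30 + 31 + 30 + 31 = 122 days.
August 1–24, 1972: 24 days.
Total: 22 + 122 + 24 = 168 days.
168 is a multiple of 7, so the 24th of August, 1972 falls on the same weekday: Thursday.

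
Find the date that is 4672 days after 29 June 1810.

14 April 1823

Count 4672 days after June 29, 1810:
Day-of-year of June 29, 1810: 180.
Day-of-year of April 14, 1823: 104.
1810 has 365 days, so 365 − 180 = 185 days remain in 1810.
Full years 1811–1822: 9 common + 3 leap = 9×365 + 3×366 = 4383 days.
Total: 185 + 4383 + 104 = 4672 days.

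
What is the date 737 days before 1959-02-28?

1957-02-21

Count 737 days before February 28, 1959:
February 21, 1957 → February 21, 1958: 365 days.
February 21, 1958 → February 21, 1959: 365 days.
Within February 1959: 28 − 21 = 7 days.
Total: 737 days.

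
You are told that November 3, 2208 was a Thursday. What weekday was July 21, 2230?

Wednesday

From November 3, 2208 to November 3, 2229: 21 years, of which 5 contain a Feb 29 — 16×365 + 5×366 = 7670 days.
November 2229: 30 − 3 = 27 days remain.
Then December (31), January (31), February 2230 (28), March (31), April (30), May (31), June (30): 31 + 31 + 28 + 31 + 30 + 31 + 30 = 212 days.
July 1–21, 2230: 21 days.
Residual: 260 days.
Total: 7930 days.
7930 mod 7 = 6, so 6 days after Thursday is Wednesday.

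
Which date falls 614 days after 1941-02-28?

1942-11-04

Count 614 days after February 28, 1941:
February 1941: 28 − 28 = 0 days remain (1941 is not a leap year, so February has 28 days).
Then 20 full months totalling 610 days.
November 1–4, 1942: 4 days.
Total: 0 + 610 + 4 = 614 days.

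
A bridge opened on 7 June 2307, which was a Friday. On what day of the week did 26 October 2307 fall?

Saturday

June 2307: 30 − 7 = 23 days remain.
Then July (31), August (31), September (30): 31 + 31 + 30 = 92 days.
October 1–26, 2307: 26 days.
Total: 23 + 92 + 26 = 141 days.
141 mod 7 = 1, so 1 day after Friday is Saturday.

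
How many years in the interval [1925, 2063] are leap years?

34

Years divisible by 4: 1928, 1932, …, 2060 — 34 in all.
2000 is divisible by 400, so still leap.
No century exceptions apply. Count: 34.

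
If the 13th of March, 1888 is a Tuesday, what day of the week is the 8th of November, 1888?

March 1888: 31 − 13 = 18 days remain.
Then April (30), May (31), June (30), July (31), August (31), September (30), October (31): 30 + 31 + 30 + 31 + 31 + 30 + 31 = 214 days.
November 1–8, 1888: 8 days.
Total: 18 + 214 + 8 = 240 days.
240 mod 7 = 2, so 2 days after Tuesday is Thursday.

Thursday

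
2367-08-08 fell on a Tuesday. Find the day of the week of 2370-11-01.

Sunday

August 8, 2367 → August 8, 2368: 366 days (2368 is a leap year).
August 8, 2368 → August 8, 2369: 365 days.
August 8, 2369 → August 8, 2370: 365 days.
August 2370: 31 − 8 = 23 days remain.
Then September (30), October (31): 30 + 31 = 61 days.
November 1, 2370: 1 day.
Residual: 85 days.
Total: 1181 days.
1181 mod 7 = 5, so 5 days after Tuesday is Sunday.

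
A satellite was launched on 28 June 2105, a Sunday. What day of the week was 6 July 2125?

From June 28, 2105 to June 28, 2125: 20 years, of which 5 contain a Feb 29 — 15×365 + 5×366 = 7305 days.
June 2125: 30 − 28 = 2 days remain.
July 1–6, 2125: 6 days.
Residual: 8 days.
Total: 7313 days.
7313 mod 7 = 5, so 5 days after Sunday is Friday.

Friday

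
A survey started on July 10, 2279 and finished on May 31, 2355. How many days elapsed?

From July 10, 2279 to July 10, 2354: 75 years, of which 18 contain a Feb 29 — 57×365 + 18×366 = 27393 days.
(2300 is not a leap year (divisible by 100 but not 400).)
July 2354: 31 − 10 = 21 days remain.
Then 9 full months totalling 273 days.
May 1–31, 2355: 31 days.
Residual: 325 days.
Total: 27718 days.

27718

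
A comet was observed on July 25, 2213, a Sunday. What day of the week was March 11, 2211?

Count forward from the earlier date (March 11, 2211) to the later (July 25, 2213):
Day-of-year of March 11, 2211: 70.
Day-of-year of July 25, 2213: 206.
2211 has 365 days, so 365 − 70 = 295 days remain in 2211.
Full years: 2212: 366. Sum = 366.
Total: 295 + 366 + 206 = 867 days.
867 mod 7 = 6, so 6 days before Sunday is Monday.

Monday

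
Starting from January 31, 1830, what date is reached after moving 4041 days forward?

February 23, 1841

Count 4041 days after January 31, 1830:
Day-of-year of January 31, 1830: 31.
Day-of-year of February 23, 1841: 54.
1830 has 365 days, so 365 − 31 = 334 days remain in 1830.
Full years 1831–1840: 7 common + 3 leap = 7×365 + 3×366 = 3653 days.
Total: 334 + 3653 + 54 = 4041 days.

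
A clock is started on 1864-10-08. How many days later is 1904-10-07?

14608

From October 8, 1864 to October 8, 1903: 39 years, of which 8 contain a Feb 29 — 31×365 + 8×366 = 14243 days.
(1900 is not a leap year (divisible by 100 but not 400).)
October 1903: 31 − 8 = 23 days remain.
Then 11 full months totalling 335 days.
October 1–7, 1904: 7 days.
Residual: 365 days.
Total: 14608 days.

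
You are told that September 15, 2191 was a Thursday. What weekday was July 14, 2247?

Wednesday

From September 15, 2191 to September 15, 2246: 55 years, of which 13 contain a Feb 29 — 42×365 + 13×366 = 20088 days.
(2200 is not a leap year (divisible by 100 but not 400).)
September 2246: 30 − 15 = 15 days remain.
Then 9 full months totalling 273 days.
July 1–14, 2247: 14 days.
Residual: 302 days.
Total: 20390 days.
20390 mod 7 = 6, so 6 days after Thursday is Wednesday.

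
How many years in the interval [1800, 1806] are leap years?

Years divisible by 4 in [1800, 1806]: 1800, 1804.
Of these, 1800 is divisible by 100 but not 400, so not leap.
Leap years: 2 − 1 = 1.

1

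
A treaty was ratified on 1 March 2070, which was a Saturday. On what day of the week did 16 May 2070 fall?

March 2070: 31 − 1 = 30 days remain.
Then April (30): 30 days.
May 1–16, 2070: 16 days.
Total: 30 + 30 + 16 = 76 days.
76 mod 7 = 6, so 6 days after Saturday is Friday.

Friday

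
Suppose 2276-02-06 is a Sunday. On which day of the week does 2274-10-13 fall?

Tuesday

Count forward from the earlier date (October 13, 2274) to the later (February 6, 2276):
October 2274: 31 − 13 = 18 days remain.
Then 15 full months totalling 457 days.
February 1–6, 2276: 6 days (2276 is a leap year).
Total: 18 + 457 + 6 = 481 days.
481 mod 7 = 5, so 5 days before Sunday is Tuesday.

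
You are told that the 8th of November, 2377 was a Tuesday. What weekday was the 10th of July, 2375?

Thursday

Count forward from the earlier date (July 10, 2375) to the later (November 8, 2377):
July 10, 2375 → July 10, 2376: 366 days (2376 is a leap year).
July 10, 2376 → July 10, 2377: 365 days.
July 2377: 31 − 10 = 21 days remain.
Then August (31), September (30), October (31): 31 + 30 + 31 = 92 days.
November 1–8, 2377: 8 days.
Residual: 121 days.
Total: 852 days.
852 mod 7 = 5, so 5 days before Tuesday is Thursday.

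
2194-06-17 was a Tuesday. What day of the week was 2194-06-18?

Within June 2194: 18 − 17 = 1 day.
1 mod 7 = 1, so 1 day after Tuesday is Wednesday.

Wednesday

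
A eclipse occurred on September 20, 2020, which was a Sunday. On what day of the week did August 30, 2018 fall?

Count forward from the earlier date (August 30, 2018) to the later (September 20, 2020):
August 2018: 31 − 30 = 1 day remains.
Then 24 full months totalling 731 days.
September 1–20, 2020: 20 days.
Total: 1 + 731 + 20 = 752 days.
752 mod 7 = 3, so 3 days before Sunday is Thursday.

Thursday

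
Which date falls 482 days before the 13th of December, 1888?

the 19th of August, 1887

Count 482 days before December 13, 1888:
August 1887: 31 − 19 = 12 days remain.
Then 15 full months totalling 457 days.
December 1–13, 1888: 13 days.
Total: 12 + 457 + 13 = 482 days.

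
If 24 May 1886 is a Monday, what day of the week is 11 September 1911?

From May 24, 1886 to May 24, 1911: 25 years, of which 5 contain a Feb 29 — 20×365 + 5×366 = 9130 days.
(1900 is not a leap year (divisible by 100 but not 400).)
May 1911: 31 − 24 = 7 days remain.
Then June (30), July (31), August (31): 30 + 31 + 31 = 92 days.
September 1–11, 1911: 11 days.
Residual: 110 days.
Total: 9240 days.
9240 is a multiple of 7, so 11 September 1911 falls on the same weekday: Monday.

Monday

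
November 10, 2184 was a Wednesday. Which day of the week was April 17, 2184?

Saturday

Count forward from the earlier date (April 17, 2184) to the later (November 10, 2184):
April 2184: 30 − 17 = 13 days remain.
Then May (31), June (30), July (31), August (31), September (30), October (31): 31 + 30 + 31 + 31 + 30 + 31 = 184 days.
November 1–10, 2184: 10 days.
Total: 13 + 184 + 10 = 207 days.
207 mod 7 = 4, so 4 days before Wednesday is Saturday.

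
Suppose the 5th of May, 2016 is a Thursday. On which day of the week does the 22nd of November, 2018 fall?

Thursday

May 5, 2016 → May 5, 2017: 365 days.
May 5, 2017 → May 5, 2018: 365 days.
May 2018: 31 − 5 = 26 days remain.
Then June (30), July (31), August (31), September (30), October (31): 30 + 31 + 31 + 30 + 31 = 153 days.
November 1–22, 2018: 22 days.
Residual: 201 days.
Total: 931 days.
931 is a multiple of 7, so the 22nd of November, 2018 falls on the same weekday: Thursday.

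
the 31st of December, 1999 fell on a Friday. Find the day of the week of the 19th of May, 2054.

Day-of-year of December 31, 1999: 365.
Day-of-year of May 19, 2054: 139.
1999 has 365 days, so 365 − 365 = 0 days remain in 1999.
Full years 2000–2053: 40 common + 14 leap = 40×365 + 14×366 = 19724 days.
Total: 0 + 19724 + 139 = 19863 days.
19863 mod 7 = 4, so 4 days after Friday is Tuesday.

Tuesday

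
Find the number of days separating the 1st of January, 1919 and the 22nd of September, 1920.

January 1919: 31 − 1 = 30 days remain.
Then 19 full months totalling 578 days.
September 1–22, 1920: 22 days.
Total: 30 + 578 + 22 = 630 days.

630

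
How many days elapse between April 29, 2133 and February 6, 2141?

2840

From April 29, 2133 to April 29, 2140: 7 years, of which 2 contain a Feb 29 — 5×365 + 2×366 = 2557 days.
April 2140: 30 − 29 = 1 day remains.
Then 9 full months totalling 276 days.
February 1–6, 2141: 6 days (2141 is not a leap year).
Residual: 283 days.
Total: 2840 days.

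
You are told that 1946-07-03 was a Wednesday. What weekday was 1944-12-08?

Friday

Count forward from the earlier date (December 8, 1944) to the later (July 3, 1946):
December 8, 1944 → December 8, 1945: 365 days.
December 1945: 31 − 8 = 23 days remain.
Then January (31), February 1946 (28), March (31), April (30), May (31), June (30): 31 + 28 + 31 + 30 + 31 + 30 = 181 days.
July 1–3, 1946: 3 days.
Residual: 207 days.
Total: 572 days.
572 mod 7 = 5, so 5 days before Wednesday is Friday.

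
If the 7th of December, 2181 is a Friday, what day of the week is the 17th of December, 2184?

Friday

Day-of-year of December 7, 2181: 341.
Day-of-year of December 17, 2184: 352.
2181 has 365 days, so 365 − 341 = 24 days remain in 2181.
Full years: 2182: 365; 2183: 365. Sum = 730.
Total: 24 + 730 + 352 = 1106 days.
1106 is a multiple of 7, so the 17th of December, 2184 falls on the same weekday: Friday.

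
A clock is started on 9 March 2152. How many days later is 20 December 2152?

286

March 2152: 31 − 9 = 22 days remain.
Then April (30), May (31), June (30), July (31), August (31), September (30), October (31), November (30): 30 + 31 + 30 + 31 + 31 + 30 + 31 + 30 = 244 days.
December 1–20, 2152: 20 days.
Total: 22 + 244 + 20 = 286 days.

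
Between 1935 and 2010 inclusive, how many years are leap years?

Years divisible by 4: 1936, 1940, …, 2008 — 19 in all.
2000 is divisible by 400, so still leap.
No century exceptions apply. Count: 19.

19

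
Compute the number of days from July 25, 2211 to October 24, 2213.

Day-of-year of July 25, 2211: 206.
Day-of-year of October 24, 2213: 297.
2211 has 365 days, so 365 − 206 = 159 days remain in 2211.
Full years: 2212: 366. Sum = 366.
Total: 159 + 366 + 297 = 822 days.

822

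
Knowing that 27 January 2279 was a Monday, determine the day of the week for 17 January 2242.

Count forward from the earlier date (January 17, 2242) to the later (January 27, 2279):
From January 17, 2242 to January 17, 2279: 37 years, of which 9 contain a Feb 29 — 28×365 + 9×366 = 13514 days.
Within January 2279: 27 − 17 = 10 days.
Total: 13524 days.
13524 is a multiple of 7, so 17 January 2242 falls on the same weekday: Monday.

Monday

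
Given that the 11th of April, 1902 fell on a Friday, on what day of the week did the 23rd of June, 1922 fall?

Friday

From April 11, 1902 to April 11, 1922: 20 years, of which 5 contain a Feb 29 — 15×365 + 5×366 = 7305 days.
April 1922: 30 − 11 = 19 days remain.
Then May (31): 31 days.
June 1–23, 1922: 23 days.
Residual: 73 days.
Total: 7378 days.
7378 is a multiple of 7, so the 23rd of June, 1922 falls on the same weekday: Friday.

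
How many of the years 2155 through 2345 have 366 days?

Years divisible by 4: 2156, 2160, …, 2344 — 48 in all.
Of these, 2200, 2300 are divisible by 100 but not 400, so not leap.
Leap years: 48 − 2 = 46.

46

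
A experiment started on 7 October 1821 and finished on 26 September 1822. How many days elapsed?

354

October 1821: 31 − 7 = 24 days remain.
Then 10 full months totalling 304 days.
September 1–26, 1822: 26 days.
Residual: 354 days.
Total: 354 days.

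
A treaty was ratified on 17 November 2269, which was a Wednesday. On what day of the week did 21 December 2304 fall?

Wednesday

Day-of-year of November 17, 2269: 321.
Day-of-year of December 21, 2304: 356.
2269 has 365 days, so 365 − 321 = 44 days remain in 2269.
Full years 2270–2303: 27 common + 7 leap = 27×365 + 7×366 = 12417 days.
Total: 44 + 12417 + 356 = 12817 days.
12817 is a multiple of 7, so 21 December 2304 falls on the same weekday: Wednesday.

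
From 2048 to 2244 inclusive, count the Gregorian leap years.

48

Years divisible by 4: 2048, 2052, …, 2244 — 50 in all.
Of these, 2100, 2200 are divisible by 100 but not 400, so not leap.
Leap years: 50 − 2 = 48.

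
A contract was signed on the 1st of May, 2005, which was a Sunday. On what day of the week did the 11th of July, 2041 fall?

Thursday

From May 1, 2005 to May 1, 2041: 36 years, of which 9 contain a Feb 29 — 27×365 + 9×366 = 13149 days.
May 2041: 31 − 1 = 30 days remain.
Then June (30): 30 days.
July 1–11, 2041: 11 days.
Residual: 71 days.
Total: 13220 days.
13220 mod 7 = 4, so 4 days after Sunday is Thursday.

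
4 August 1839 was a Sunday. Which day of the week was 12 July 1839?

Friday

Count forward from the earlier date (July 12, 1839) to the later (August 4, 1839):
July 1839: 31 − 12 = 19 days remain.
August 1–4, 1839: 4 days.
Total: 19 + 4 = 23 days.
23 mod 7 = 2, so 2 days before Sunday is Friday.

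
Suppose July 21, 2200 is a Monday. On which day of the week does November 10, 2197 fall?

Friday

Count forward from the earlier date (November 10, 2197) to the later (July 21, 2200):
November 10, 2197 → November 10, 2198: 365 days.
November 10, 2198 → November 10, 2199: 365 days.
November 2199: 30 − 10 = 20 days remain.
Then December (31), January (31), February 2200 (28), March (31), April (30), May (31), June (30): 31 + 31 + 28 + 31 + 30 + 31 + 30 = 212 days.
July 1–21, 2200: 21 days.
Residual: 253 days.
Total: 983 days.
983 mod 7 = 3, so 3 days before Monday is Friday.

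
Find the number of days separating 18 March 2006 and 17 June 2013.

2648

Day-of-year of March 18, 2006: 77.
Day-of-year of June 17, 2013: 168.
2006 has 365 days, so 365 − 77 = 288 days remain in 2006.
Full years: 2007: 365; 2008: 366; 2009: 365; 2010: 365; 2011: 365; 2012: 366. Sum = 2192.
Total: 288 + 2192 + 168 = 2648 days.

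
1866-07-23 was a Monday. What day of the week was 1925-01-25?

From July 23, 1866 to July 23, 1924: 58 years, of which 14 contain a Feb 29 — 44×365 + 14×366 = 21184 days.
(1900 is not a leap year (divisible by 100 but not 400).)
July 1924: 31 − 23 = 8 days remain.
Then August (31), September (30), October (31), November (30), December (31): 31 + 30 + 31 + 30 + 31 = 153 days.
January 1–25, 1925: 25 days.
Residual: 186 days.
Total: 21370 days.
21370 mod 7 = 6, so 6 days after Monday is Sunday.

Sunday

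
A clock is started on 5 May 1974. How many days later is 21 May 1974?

Within May 1974: 21 − 5 = 16 days.

16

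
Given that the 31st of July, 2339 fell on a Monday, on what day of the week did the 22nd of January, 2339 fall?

Sunday

Count forward from the earlier date (January 22, 2339) to the later (July 31, 2339):
January 2339: 31 − 22 = 9 days remain.
Then February 2339 (28), March (31), April (30), May (31), June (30): 28 + 31 + 30 + 31 + 30 = 150 days.
July 1–31, 2339: 31 days.
Total: 9 + 150 + 31 = 190 days.
190 mod 7 = 1, so 1 day before Monday is Sunday.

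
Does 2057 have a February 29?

No

2057 is not a leap year.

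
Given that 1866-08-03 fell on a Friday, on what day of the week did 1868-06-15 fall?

August 1866: 31 − 3 = 28 days remain.
Then 21 full months totalling 639 days.
June 1–15, 1868: 15 days.
Total: 28 + 639 + 15 = 682 days.
682 mod 7 = 3, so 3 days after Friday is Monday.

Monday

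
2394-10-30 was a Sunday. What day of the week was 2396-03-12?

October 2394: 31 − 30 = 1 day remains.
Then 16 full months totalling 486 days.
March 1–12, 2396: 12 days.
Total: 1 + 486 + 12 = 499 days.
499 mod 7 = 2, so 2 days after Sunday is Tuesday.

Tuesday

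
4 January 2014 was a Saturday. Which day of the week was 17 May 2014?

Saturday

January 2014: 31 − 4 = 27 days remain.
Then February 2014 (28), March (31), April (30): 28 + 31 + 30 = 89 days.
May 1–17, 2014: 17 days.
Total: 27 + 89 + 17 = 133 days.
133 is a multiple of 7, so 17 May 2014 falls on the same weekday: Saturday.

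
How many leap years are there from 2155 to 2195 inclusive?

10

Years divisible by 4 in [2155, 2195]: 2156, 2160, 2164, 2168, 2172, 2176, 2180, 2184, 2188, 2192.
No century exceptions apply. Count: 10.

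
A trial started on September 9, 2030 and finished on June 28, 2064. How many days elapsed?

12346

Day-of-year of September 9, 2030: 252.
Day-of-year of June 28, 2064: 180.
2030 has 365 days, so 365 − 252 = 113 days remain in 2030.
Full years 2031–2063: 25 common + 8 leap = 25×365 + 8×366 = 12053 days.
Total: 113 + 12053 + 180 = 12346 days.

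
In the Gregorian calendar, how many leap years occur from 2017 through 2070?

Years divisible by 4: 2020, 2024, …, 2068 — 13 in all.
No century exceptions apply. Count: 13.

13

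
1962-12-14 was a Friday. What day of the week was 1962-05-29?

Count forward from the earlier date (May 29, 1962) to the later (December 14, 1962):
May 1962: 31 − 29 = 2 days remain.
Then June (30), July (31), August (31), September (30), October (31), November (30): 30 + 31 + 31 + 30 + 31 + 30 = 183 days.
December 1–14, 1962: 14 days.
Total: 2 + 183 + 14 = 199 days.
199 mod 7 = 3, so 3 days before Friday is Tuesday.

Tuesday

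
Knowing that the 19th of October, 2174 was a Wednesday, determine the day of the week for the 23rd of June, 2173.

Wednesday

Count forward from the earlier date (June 23, 2173) to the later (October 19, 2174):
June 23, 2173 → June 23, 2174: 365 days.
June 2174: 30 − 23 = 7 days remain.
Then July (31), August (31), September (30): 31 + 31 + 30 = 92 days.
October 1–19, 2174: 19 days.
Residual: 118 days.
Total: 483 days.
483 is a multiple of 7, so the 23rd of June, 2173 falls on the same weekday: Wednesday.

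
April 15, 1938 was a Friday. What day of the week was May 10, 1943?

Monday

April 15, 1938 → April 15, 1939: 365 days.
April 15, 1939 → April 15, 1940: 366 days (1940 is a leap year).
April 15, 1940 → April 15, 1941: 365 days.
April 15, 1941 → April 15, 1942: 365 days.
April 15, 1942 → April 15, 1943: 365 days.
April 1943: 30 − 15 = 15 days remain.
May 1–10, 1943: 10 days.
Residual: 25 days.
Total: 1851 days.
1851 mod 7 = 3, so 3 days after Friday is Monday.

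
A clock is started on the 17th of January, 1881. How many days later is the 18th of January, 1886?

1827

January 17, 1881 → January 17, 1882: 365 days.
January 17, 1882 → January 17, 1883: 365 days.
January 17, 1883 → January 17, 1884: 365 days.
January 17, 1884 → January 17, 1885: 366 days (1884 is a leap year).
January 17, 1885 → January 17, 1886: 365 days.
Within January 1886: 18 − 17 = 1 day.
Total: 1827 days.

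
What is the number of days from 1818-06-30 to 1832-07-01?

From June 30, 1818 to June 30, 1832: 14 years, of which 4 contain a Feb 29 — 10×365 + 4×366 = 5114 days.
June 1832: 30 − 30 = 0 days remain.
July 1, 1832: 1 day.
Residual: 1 days.
Total: 5115 days.

5115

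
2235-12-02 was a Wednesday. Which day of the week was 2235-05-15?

Count forward from the earlier date (May 15, 2235) to the later (December 2, 2235):
May 2235: 31 − 15 = 16 days remain.
Then June (30), July (31), August (31), September (30), October (31), November (30): 30 + 31 + 31 + 30 + 31 + 30 = 183 days.
December 1–2, 2235: 2 days.
Total: 16 + 183 + 2 = 201 days.
201 mod 7 = 5, so 5 days before Wednesday is Friday.

Friday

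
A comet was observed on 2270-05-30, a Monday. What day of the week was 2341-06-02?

From May 30, 2270 to May 30, 2341: 71 years, of which 17 contain a Feb 29 — 54×365 + 17×366 = 25932 days.
(2300 is not a leap year (divisible by 100 but not 400).)
May 2341: 31 − 30 = 1 day remains.
June 1–2, 2341: 2 days.
Residual: 3 days.
Total: 25935 days.
25935 is a multiple of 7, so 2341-06-02 falls on the same weekday: Monday.

Monday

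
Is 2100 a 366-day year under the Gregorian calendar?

2100 is not a leap year (divisible by 100 but not 400).

No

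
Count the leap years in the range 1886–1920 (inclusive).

Years divisible by 4 in [1886, 1920]: 1888, 1892, 1896, 1900, 1904, 1908, 1912, 1916, 1920.
Of these, 1900 is divisible by 100 but not 400, so not leap.
Leap years: 9 − 1 = 8.

8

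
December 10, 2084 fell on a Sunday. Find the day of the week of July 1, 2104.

Tuesday

Day-of-year of December 10, 2084: 345.
Day-of-year of July 1, 2104: 183.
2084 has 366 days, so 366 − 345 = 21 days remain in 2084.
Full years 2085–2103: 16 common + 3 leap = 16×365 + 3×366 = 6938 days.
Total: 21 + 6938 + 183 = 7142 days.
7142 mod 7 = 2, so 2 days after Sunday is Tuesday.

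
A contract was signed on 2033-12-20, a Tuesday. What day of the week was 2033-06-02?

Thursday

Count forward from the earlier date (June 2, 2033) to the later (December 20, 2033):
June 2033: 30 − 2 = 28 days remain.
Then July (31), August (31), September (30), October (31), November (30): 31 + 31 + 30 + 31 + 30 = 153 days.
December 1–20, 2033: 20 days.
Total: 28 + 153 + 20 = 201 days.
201 mod 7 = 5, so 5 days before Tuesday is Thursday.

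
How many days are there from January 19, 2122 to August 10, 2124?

934

January 19, 2122 → January 19, 2123: 365 days.
January 19, 2123 → January 19, 2124: 365 days.
January 2124: 31 − 19 = 12 days remain.
Then February 2124 (29), March (31), April (30), May (31), June (30), July (31): 29 + 31 + 30 + 31 + 30 + 31 = 182 days.
August 1–10, 2124: 10 days.
Residual: 204 days.
Total: 934 days.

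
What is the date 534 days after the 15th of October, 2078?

the 1st of April, 2080

Count 534 days after October 15, 2078:
October 2078: 31 − 15 = 16 days remain.
Then 17 full months totalling 517 days.
April 1, 2080: 1 day.
Total: 16 + 517 + 1 = 534 days.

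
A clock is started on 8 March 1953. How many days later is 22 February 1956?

Day-of-year of March 8, 1953: 67.
Day-of-year of February 22, 1956: 53.
1953 has 365 days, so 365 − 67 = 298 days remain in 1953.
Full years: 1954: 365; 1955: 365. Sum = 730.
Total: 298 + 730 + 53 = 1081 days.

1081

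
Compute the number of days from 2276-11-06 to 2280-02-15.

1196

Day-of-year of November 6, 2276: 311.
Day-of-year of February 15, 2280: 46.
2276 has 366 days, so 366 − 311 = 55 days remain in 2276.
Full years: 2277: 365; 2278: 365; 2279: 365. Sum = 1095.
Total: 55 + 1095 + 46 = 1196 days.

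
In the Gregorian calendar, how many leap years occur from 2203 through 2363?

39

Years divisible by 4: 2204, 2208, …, 2360 — 40 in all.
Of these, 2300 is divisible by 100 but not 400, so not leap.
Leap years: 40 − 1 = 39.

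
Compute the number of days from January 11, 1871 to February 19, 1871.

January 1871: 31 − 11 = 20 days remain.
February 1–19, 1871: 19 days (1871 is not a leap year).
Total: 20 + 19 = 39 days.

39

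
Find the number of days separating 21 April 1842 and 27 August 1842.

128

April 1842: 30 − 21 = 9 days remain.
Then May (31), June (30), July (31): 31 + 30 + 31 = 92 days.
August 1–27, 1842: 27 days.
Total: 9 + 92 + 27 = 128 days.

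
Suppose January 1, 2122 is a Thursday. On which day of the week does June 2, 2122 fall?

January 2122: 31 − 1 = 30 days remain.
Then February 2122 (28), March (31), April (30), May (31): 28 + 31 + 30 + 31 = 120 days.
June 1–2, 2122: 2 days.
Total: 30 + 120 + 2 = 152 days.
152 mod 7 = 5, so 5 days after Thursday is Tuesday.

Tuesday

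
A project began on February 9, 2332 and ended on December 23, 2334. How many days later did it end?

Day-of-year of February 9, 2332: 40.
Day-of-year of December 23, 2334: 357.
2332 has 366 days, so 366 − 40 = 326 days remain in 2332.
Full years: 2333: 365. Sum = 365.
Total: 326 + 365 + 357 = 1048 days.

1048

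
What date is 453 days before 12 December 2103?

15 September 2102

Count 453 days before December 12, 2103:
Day-of-year of September 15, 2102: 258.
Day-of-year of December 12, 2103: 346.
2102 has 365 days, so 365 − 258 = 107 days remain in 2102.
Total: 107 + 346 = 453 days.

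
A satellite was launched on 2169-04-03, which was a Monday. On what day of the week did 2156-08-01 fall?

Count forward from the earlier date (August 1, 2156) to the later (April 3, 2169):
From August 1, 2156 to August 1, 2168: 12 years, of which 3 contain a Feb 29 — 9×365 + 3×366 = 4383 days.
August 2168: 31 − 1 = 30 days remain.
Then September (30), October (31), November (30), December (31), January (31), February 2169 (28), March (31): 30 + 31 + 30 + 31 + 31 + 28 + 31 = 212 days.
April 1–3, 2169: 3 days.
Residual: 245 days.
Total: 4628 days.
4628 mod 7 = 1, so 1 day before Monday is Sunday.

Sunday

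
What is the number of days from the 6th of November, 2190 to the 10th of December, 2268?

28523

Day-of-year of November 6, 2190: 310.
Day-of-year of December 10, 2268: 345.
2190 has 365 days, so 365 − 310 = 55 days remain in 2190.
Full years 2191–2267: 59 common + 18 leap = 59×365 + 18×366 = 28123 days.
Total: 55 + 28123 + 345 = 28523 days.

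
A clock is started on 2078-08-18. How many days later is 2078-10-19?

August 2078: 31 − 18 = 13 days remain.
Then September (30): 30 days.
October 1–19, 2078: 19 days.
Total: 13 + 30 + 19 = 62 days.

62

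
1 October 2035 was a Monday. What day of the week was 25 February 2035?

Count forward from the earlier date (February 25, 2035) to the later (October 1, 2035):
February 2035: 28 − 25 = 3 days remain (2035 is not a leap year, so February has 28 days).
Then March (31), April (30), May (31), June (30), July (31), August (31), September (30): 31 + 30 + 31 + 30 + 31 + 31 + 30 = 214 days.
October 1, 2035: 1 day.
Total: 3 + 214 + 1 = 218 days.
218 mod 7 = 1, so 1 day before Monday is Sunday.

Sunday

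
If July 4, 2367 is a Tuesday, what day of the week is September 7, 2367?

July 2367: 31 − 4 = 27 days remain.
Then August (31): 31 days.
September 1–7, 2367: 7 days.
Total: 27 + 31 + 7 = 65 days.
65 mod 7 = 2, so 2 days after Tuesday is Thursday.

Thursday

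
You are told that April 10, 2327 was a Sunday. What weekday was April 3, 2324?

Thursday

Count forward from the earlier date (April 3, 2324) to the later (April 10, 2327):
April 3, 2324 → April 3, 2325: 365 days.
April 3, 2325 → April 3, 2326: 365 days.
April 3, 2326 → April 3, 2327: 365 days.
Within April 2327: 10 − 3 = 7 days.
Total: 1102 days.
1102 mod 7 = 3, so 3 days before Sunday is Thursday.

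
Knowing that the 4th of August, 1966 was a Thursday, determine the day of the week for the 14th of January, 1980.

Monday

From August 4, 1966 to August 4, 1979: 13 years, of which 3 contain a Feb 29 — 10×365 + 3×366 = 4748 days.
August 1979: 31 − 4 = 27 days remain.
Then September (30), October (31), November (30), December (31): 30 + 31 + 30 + 31 = 122 days.
January 1–14, 1980: 14 days.
Residual: 163 days.
Total: 4911 days.
4911 mod 7 = 4, so 4 days after Thursday is Monday.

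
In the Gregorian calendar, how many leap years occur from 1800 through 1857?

14

Years divisible by 4: 1800, 1804, …, 1856 — 15 in all.
Of these, 1800 is divisible by 100 but not 400, so not leap.
Leap years: 15 − 1 = 14.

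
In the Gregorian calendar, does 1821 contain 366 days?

1821 is not a leap year.

No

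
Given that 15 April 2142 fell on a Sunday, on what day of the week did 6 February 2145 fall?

April 15, 2142 → April 15, 2143: 365 days.
April 15, 2143 → April 15, 2144: 366 days (2144 is a leap year).
April 2144: 30 − 15 = 15 days remain.
Then 9 full months totalling 276 days.
February 1–6, 2145: 6 days (2145 is not a leap year).
Residual: 297 days.
Total: 1028 days.
1028 mod 7 = 6, so 6 days after Sunday is Saturday.

Saturday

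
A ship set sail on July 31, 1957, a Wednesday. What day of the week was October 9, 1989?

Day-of-year of July 31, 1957: 212.
Day-of-year of October 9, 1989: 282.
1957 has 365 days, so 365 − 212 = 153 days remain in 1957.
Full years 1958–1988: 23 common + 8 leap = 23×365 + 8×366 = 11323 days.
Total: 153 + 11323 + 282 = 11758 days.
11758 mod 7 = 5, so 5 days after Wednesday is Monday.

Monday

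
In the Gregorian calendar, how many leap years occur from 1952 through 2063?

Years divisible by 4: 1952, 1956, …, 2060 — 28 in all.
2000 is divisible by 400, so still leap.
No century exceptions apply. Count: 28.

28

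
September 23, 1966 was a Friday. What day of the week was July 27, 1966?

Count forward from the earlier date (July 27, 1966) to the later (September 23, 1966):
July 1966: 31 − 27 = 4 days remain.
Then August (31): 31 days.
September 1–23, 1966: 23 days.
Total: 4 + 31 + 23 = 58 days.
58 mod 7 = 2, so 2 days before Friday is Wednesday.

Wednesday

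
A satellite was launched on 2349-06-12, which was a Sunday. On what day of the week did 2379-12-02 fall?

Sunday

From June 12, 2349 to June 12, 2379: 30 years, of which 7 contain a Feb 29 — 23×365 + 7×366 = 10957 days.
June 2379: 30 − 12 = 18 days remain.
Then July (31), August (31), September (30), October (31), November (30): 31 + 31 + 30 + 31 + 30 = 153 days.
December 1–2, 2379: 2 days.
Residual: 173 days.
Total: 11130 days.
11130 is a multiple of 7, so 2379-12-02 falls on the same weekday: Sunday.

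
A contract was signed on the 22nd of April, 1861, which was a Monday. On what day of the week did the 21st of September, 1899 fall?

Day-of-year of April 22, 1861: 112.
Day-of-year of September 21, 1899: 264.
1861 has 365 days, so 365 − 112 = 253 days remain in 1861.
Full years 1862–1898: 28 common + 9 leap = 28×365 + 9×366 = 13514 days.
Total: 253 + 13514 + 264 = 14031 days.
14031 mod 7 = 3, so 3 days after Monday is Thursday.

Thursday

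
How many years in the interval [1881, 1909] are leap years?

6

Years divisible by 4 in [1881, 1909]: 1884, 1888, 1892, 1896, 1900, 1904, 1908.
Of these, 1900 is divisible by 100 but not 400, so not leap.
Leap years: 7 − 1 = 6.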